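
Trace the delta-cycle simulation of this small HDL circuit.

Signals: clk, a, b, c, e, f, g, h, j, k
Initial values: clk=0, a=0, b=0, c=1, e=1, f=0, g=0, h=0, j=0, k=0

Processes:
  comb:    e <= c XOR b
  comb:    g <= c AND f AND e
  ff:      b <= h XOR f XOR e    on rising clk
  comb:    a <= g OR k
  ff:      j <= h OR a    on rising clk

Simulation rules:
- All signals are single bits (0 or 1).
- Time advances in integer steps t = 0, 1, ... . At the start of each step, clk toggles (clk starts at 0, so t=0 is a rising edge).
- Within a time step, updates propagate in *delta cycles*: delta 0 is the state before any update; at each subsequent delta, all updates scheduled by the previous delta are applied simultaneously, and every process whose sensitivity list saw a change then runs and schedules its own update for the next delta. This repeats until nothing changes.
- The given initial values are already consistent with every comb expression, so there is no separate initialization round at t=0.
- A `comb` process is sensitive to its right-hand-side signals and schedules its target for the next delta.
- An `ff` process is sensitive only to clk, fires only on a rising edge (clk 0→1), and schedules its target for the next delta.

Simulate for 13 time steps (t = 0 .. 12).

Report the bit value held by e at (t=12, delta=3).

t0.Δ0 clk=0 c=1 h=0 k=0 e=1 a=0 b=0 j=0 f=0 g=0
t0.Δ1 clk=1 c=1 h=0 k=0 e=1 a=0 b=0 j=0 f=0 g=0
t0.Δ2 clk=1 c=1 h=0 k=0 e=1 a=0 b=1 j=0 f=0 g=0
t0.Δ3 clk=1 c=1 h=0 k=0 e=0 a=0 b=1 j=0 f=0 g=0
t1.Δ0 clk=1 c=1 h=0 k=0 e=0 a=0 b=1 j=0 f=0 g=0
t1.Δ1 clk=0 c=1 h=0 k=0 e=0 a=0 b=1 j=0 f=0 g=0
t2.Δ0 clk=0 c=1 h=0 k=0 e=0 a=0 b=1 j=0 f=0 g=0
t2.Δ1 clk=1 c=1 h=0 k=0 e=0 a=0 b=1 j=0 f=0 g=0
t2.Δ2 clk=1 c=1 h=0 k=0 e=0 a=0 b=0 j=0 f=0 g=0
t2.Δ3 clk=1 c=1 h=0 k=0 e=1 a=0 b=0 j=0 f=0 g=0
t3.Δ0 clk=1 c=1 h=0 k=0 e=1 a=0 b=0 j=0 f=0 g=0
t3.Δ1 clk=0 c=1 h=0 k=0 e=1 a=0 b=0 j=0 f=0 g=0
t4.Δ0 clk=0 c=1 h=0 k=0 e=1 a=0 b=0 j=0 f=0 g=0
t4.Δ1 clk=1 c=1 h=0 k=0 e=1 a=0 b=0 j=0 f=0 g=0
t4.Δ2 clk=1 c=1 h=0 k=0 e=1 a=0 b=1 j=0 f=0 g=0
t4.Δ3 clk=1 c=1 h=0 k=0 e=0 a=0 b=1 j=0 f=0 g=0
t5.Δ0 clk=1 c=1 h=0 k=0 e=0 a=0 b=1 j=0 f=0 g=0
t5.Δ1 clk=0 c=1 h=0 k=0 e=0 a=0 b=1 j=0 f=0 g=0
t6.Δ0 clk=0 c=1 h=0 k=0 e=0 a=0 b=1 j=0 f=0 g=0
t6.Δ1 clk=1 c=1 h=0 k=0 e=0 a=0 b=1 j=0 f=0 g=0
t6.Δ2 clk=1 c=1 h=0 k=0 e=0 a=0 b=0 j=0 f=0 g=0
t6.Δ3 clk=1 c=1 h=0 k=0 e=1 a=0 b=0 j=0 f=0 g=0
t7.Δ0 clk=1 c=1 h=0 k=0 e=1 a=0 b=0 j=0 f=0 g=0
t7.Δ1 clk=0 c=1 h=0 k=0 e=1 a=0 b=0 j=0 f=0 g=0
t8.Δ0 clk=0 c=1 h=0 k=0 e=1 a=0 b=0 j=0 f=0 g=0
t8.Δ1 clk=1 c=1 h=0 k=0 e=1 a=0 b=0 j=0 f=0 g=0
t8.Δ2 clk=1 c=1 h=0 k=0 e=1 a=0 b=1 j=0 f=0 g=0
t8.Δ3 clk=1 c=1 h=0 k=0 e=0 a=0 b=1 j=0 f=0 g=0
t9.Δ0 clk=1 c=1 h=0 k=0 e=0 a=0 b=1 j=0 f=0 g=0
t9.Δ1 clk=0 c=1 h=0 k=0 e=0 a=0 b=1 j=0 f=0 g=0
t10.Δ0 clk=0 c=1 h=0 k=0 e=0 a=0 b=1 j=0 f=0 g=0
t10.Δ1 clk=1 c=1 h=0 k=0 e=0 a=0 b=1 j=0 f=0 g=0
t10.Δ2 clk=1 c=1 h=0 k=0 e=0 a=0 b=0 j=0 f=0 g=0
t10.Δ3 clk=1 c=1 h=0 k=0 e=1 a=0 b=0 j=0 f=0 g=0
t11.Δ0 clk=1 c=1 h=0 k=0 e=1 a=0 b=0 j=0 f=0 g=0
t11.Δ1 clk=0 c=1 h=0 k=0 e=1 a=0 b=0 j=0 f=0 g=0
t12.Δ0 clk=0 c=1 h=0 k=0 e=1 a=0 b=0 j=0 f=0 g=0
t12.Δ1 clk=1 c=1 h=0 k=0 e=1 a=0 b=0 j=0 f=0 g=0
t12.Δ2 clk=1 c=1 h=0 k=0 e=1 a=0 b=1 j=0 f=0 g=0
t12.Δ3 clk=1 c=1 h=0 k=0 e=0 a=0 b=1 j=0 f=0 g=0

0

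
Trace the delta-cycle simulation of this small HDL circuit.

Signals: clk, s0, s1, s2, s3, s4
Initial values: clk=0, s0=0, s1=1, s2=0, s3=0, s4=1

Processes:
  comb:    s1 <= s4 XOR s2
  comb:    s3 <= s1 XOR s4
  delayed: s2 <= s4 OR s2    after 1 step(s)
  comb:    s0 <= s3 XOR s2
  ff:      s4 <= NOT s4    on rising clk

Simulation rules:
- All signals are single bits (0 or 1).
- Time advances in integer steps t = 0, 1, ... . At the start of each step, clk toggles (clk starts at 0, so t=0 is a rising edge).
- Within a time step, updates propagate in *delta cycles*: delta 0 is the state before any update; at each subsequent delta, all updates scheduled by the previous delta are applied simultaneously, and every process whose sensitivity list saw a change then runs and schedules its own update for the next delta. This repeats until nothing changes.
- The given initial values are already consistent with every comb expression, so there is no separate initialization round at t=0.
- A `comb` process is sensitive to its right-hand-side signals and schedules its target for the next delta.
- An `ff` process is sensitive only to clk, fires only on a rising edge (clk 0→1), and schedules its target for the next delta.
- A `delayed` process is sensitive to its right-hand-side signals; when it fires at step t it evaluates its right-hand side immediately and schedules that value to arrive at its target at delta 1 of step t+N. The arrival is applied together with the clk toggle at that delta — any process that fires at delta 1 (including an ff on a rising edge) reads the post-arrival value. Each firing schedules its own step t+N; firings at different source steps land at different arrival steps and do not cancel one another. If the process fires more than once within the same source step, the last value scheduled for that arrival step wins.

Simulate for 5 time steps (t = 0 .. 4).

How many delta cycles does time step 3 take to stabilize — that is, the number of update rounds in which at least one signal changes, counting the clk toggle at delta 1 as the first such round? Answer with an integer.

4

t0.Δ0 s2=0 s3=0 s0=0 s4=1 clk=0 s1=1
t0.Δ1 s2=0 s3=0 s0=0 s4=1 clk=1 s1=1
t0.Δ2 s2=0 s3=0 s0=0 s4=0 clk=1 s1=1
t0.Δ3 s2=0 s3=1 s0=0 s4=0 clk=1 s1=0
t0.Δ4 s2=0 s3=0 s0=1 s4=0 clk=1 s1=0
t0.Δ5 s2=0 s3=0 s0=0 s4=0 clk=1 s1=0
t1.Δ0 s2=0 s3=0 s0=0 s4=0 clk=1 s1=0
t1.Δ1 s2=0 s3=0 s0=0 s4=0 clk=0 s1=0
t2.Δ0 s2=0 s3=0 s0=0 s4=0 clk=0 s1=0
t2.Δ1 s2=0 s3=0 s0=0 s4=0 clk=1 s1=0
t2.Δ2 s2=0 s3=0 s0=0 s4=1 clk=1 s1=0
t2.Δ3 s2=0 s3=1 s0=0 s4=1 clk=1 s1=1
t2.Δ4 s2=0 s3=0 s0=1 s4=1 clk=1 s1=1
t2.Δ5 s2=0 s3=0 s0=0 s4=1 clk=1 s1=1
t3.Δ0 s2=0 s3=0 s0=0 s4=1 clk=1 s1=1
t3.Δ1 s2=1 s3=0 s0=0 s4=1 clk=0 s1=1
t3.Δ2 s2=1 s3=0 s0=1 s4=1 clk=0 s1=0
t3.Δ3 s2=1 s3=1 s0=1 s4=1 clk=0 s1=0
t3.Δ4 s2=1 s3=1 s0=0 s4=1 clk=0 s1=0
t4.Δ0 s2=1 s3=1 s0=0 s4=1 clk=0 s1=0
t4.Δ1 s2=1 s3=1 s0=0 s4=1 clk=1 s1=0
t4.Δ2 s2=1 s3=1 s0=0 s4=0 clk=1 s1=0
t4.Δ3 s2=1 s3=0 s0=0 s4=0 clk=1 s1=1
t4.Δ4 s2=1 s3=1 s0=1 s4=0 clk=1 s1=1
t4.Δ5 s2=1 s3=1 s0=0 s4=0 clk=1 s1=1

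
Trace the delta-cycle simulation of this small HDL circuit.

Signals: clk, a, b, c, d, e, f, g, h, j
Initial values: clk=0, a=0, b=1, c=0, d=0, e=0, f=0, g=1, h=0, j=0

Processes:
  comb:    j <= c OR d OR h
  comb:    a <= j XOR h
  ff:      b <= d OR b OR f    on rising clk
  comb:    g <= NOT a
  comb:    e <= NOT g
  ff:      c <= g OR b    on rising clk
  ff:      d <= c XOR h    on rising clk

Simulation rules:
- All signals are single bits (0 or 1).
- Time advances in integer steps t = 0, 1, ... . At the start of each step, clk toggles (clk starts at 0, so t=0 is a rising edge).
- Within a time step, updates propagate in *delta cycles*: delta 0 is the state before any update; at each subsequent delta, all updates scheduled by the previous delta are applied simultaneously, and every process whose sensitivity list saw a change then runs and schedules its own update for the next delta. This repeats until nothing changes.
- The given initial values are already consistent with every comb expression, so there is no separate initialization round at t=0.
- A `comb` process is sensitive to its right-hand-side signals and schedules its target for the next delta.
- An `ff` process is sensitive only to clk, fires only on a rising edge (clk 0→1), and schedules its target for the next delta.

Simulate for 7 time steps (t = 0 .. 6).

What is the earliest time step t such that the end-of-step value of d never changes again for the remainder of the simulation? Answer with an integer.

[bits: c,d,h,f,b,g,e,j,clk,a]
t=0: Δ0=0000110000 Δ1=0000110010 Δ2=1000110010 Δ3=1000110110 Δ4=1000110111 Δ5=1000100111 Δ6=1000101111 | 6Δ
t=1: Δ0=1000101111 Δ1=1000101101 | 1Δ
t=2: Δ0=1000101101 Δ1=1000101111 Δ2=1100101111 | 2Δ
t=3: Δ0=1100101111 Δ1=1100101101 | 1Δ
t=4: Δ0=1100101101 Δ1=1100101111 | 1Δ
t=5: Δ0=1100101111 Δ1=1100101101 | 1Δ
t=6: Δ0=1100101101 Δ1=1100101111 | 1Δ

2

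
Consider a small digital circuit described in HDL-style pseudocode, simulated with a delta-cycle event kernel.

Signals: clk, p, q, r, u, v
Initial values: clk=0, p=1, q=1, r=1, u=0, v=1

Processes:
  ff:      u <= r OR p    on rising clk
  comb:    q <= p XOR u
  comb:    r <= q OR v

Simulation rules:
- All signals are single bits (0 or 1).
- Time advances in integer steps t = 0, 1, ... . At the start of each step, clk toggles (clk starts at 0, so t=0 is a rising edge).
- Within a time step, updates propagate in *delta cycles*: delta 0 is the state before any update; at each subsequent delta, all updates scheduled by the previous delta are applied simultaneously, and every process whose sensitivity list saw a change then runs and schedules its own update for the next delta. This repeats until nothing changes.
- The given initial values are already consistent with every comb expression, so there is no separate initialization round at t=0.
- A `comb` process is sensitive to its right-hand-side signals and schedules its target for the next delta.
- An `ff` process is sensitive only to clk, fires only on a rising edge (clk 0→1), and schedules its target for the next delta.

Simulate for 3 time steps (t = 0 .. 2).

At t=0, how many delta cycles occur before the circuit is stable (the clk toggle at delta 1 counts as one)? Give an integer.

t=0 Δ0: r=1 clk=0 p=1 u=0 v=1 q=1
  Δ1: clk:0→1
  Δ2: u:0→1
  Δ3: q:1→0
  (3Δ to stable)
t=1 Δ0: r=1 clk=1 p=1 u=1 v=1 q=0
  Δ1: clk:1→0
  (1Δ to stable)
t=2 Δ0: r=1 clk=0 p=1 u=1 v=1 q=0
  Δ1: clk:0→1
  (1Δ to stable)

3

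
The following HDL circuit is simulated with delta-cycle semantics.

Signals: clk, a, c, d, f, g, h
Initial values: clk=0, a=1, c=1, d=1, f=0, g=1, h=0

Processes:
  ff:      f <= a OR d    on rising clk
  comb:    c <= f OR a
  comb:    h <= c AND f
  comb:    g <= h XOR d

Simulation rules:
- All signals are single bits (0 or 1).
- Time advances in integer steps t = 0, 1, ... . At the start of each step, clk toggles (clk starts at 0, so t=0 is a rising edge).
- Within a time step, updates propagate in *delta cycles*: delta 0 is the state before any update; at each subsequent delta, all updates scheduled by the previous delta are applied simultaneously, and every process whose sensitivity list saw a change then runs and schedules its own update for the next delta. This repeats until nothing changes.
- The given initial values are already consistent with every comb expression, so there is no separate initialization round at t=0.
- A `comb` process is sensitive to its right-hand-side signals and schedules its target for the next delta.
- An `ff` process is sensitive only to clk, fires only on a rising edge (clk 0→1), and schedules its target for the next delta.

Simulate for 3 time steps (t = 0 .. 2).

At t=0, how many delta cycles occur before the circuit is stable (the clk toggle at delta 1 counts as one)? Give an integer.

4

[bits: c,clk,f,d,g,h,a]
t=0: Δ0=1001101 Δ1=1101101 Δ2=1111101 Δ3=1111111 Δ4=1111011 | 4Δ
t=1: Δ0=1111011 Δ1=1011011 | 1Δ
t=2: Δ0=1011011 Δ1=1111011 | 1Δ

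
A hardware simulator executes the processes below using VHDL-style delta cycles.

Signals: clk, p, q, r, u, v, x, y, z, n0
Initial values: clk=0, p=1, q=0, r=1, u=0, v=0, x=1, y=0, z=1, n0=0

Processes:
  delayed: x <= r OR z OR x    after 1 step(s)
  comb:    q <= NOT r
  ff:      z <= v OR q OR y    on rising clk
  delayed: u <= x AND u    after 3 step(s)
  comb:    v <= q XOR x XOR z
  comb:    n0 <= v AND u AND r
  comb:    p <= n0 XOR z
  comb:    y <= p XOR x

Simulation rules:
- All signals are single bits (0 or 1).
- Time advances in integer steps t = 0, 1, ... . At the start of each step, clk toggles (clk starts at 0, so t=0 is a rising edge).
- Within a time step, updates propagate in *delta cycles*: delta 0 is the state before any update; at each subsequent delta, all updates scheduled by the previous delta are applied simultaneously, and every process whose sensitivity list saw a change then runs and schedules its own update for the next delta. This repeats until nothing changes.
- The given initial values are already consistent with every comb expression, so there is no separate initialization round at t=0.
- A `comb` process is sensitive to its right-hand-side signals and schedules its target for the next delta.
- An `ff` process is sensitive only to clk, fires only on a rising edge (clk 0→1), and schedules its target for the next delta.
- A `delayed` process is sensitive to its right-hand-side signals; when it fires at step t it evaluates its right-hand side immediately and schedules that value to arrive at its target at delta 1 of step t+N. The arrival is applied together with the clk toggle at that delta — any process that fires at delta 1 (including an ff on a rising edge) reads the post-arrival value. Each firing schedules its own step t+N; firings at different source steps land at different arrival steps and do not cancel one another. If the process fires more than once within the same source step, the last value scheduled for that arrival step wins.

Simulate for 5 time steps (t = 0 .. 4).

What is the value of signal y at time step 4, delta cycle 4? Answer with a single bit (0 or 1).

1

t=0 Δ0: clk=0 z=1 r=1 n0=0 u=0 v=0 p=1 q=0 x=1 y=0
  Δ1: clk:0→1
  Δ2: z:1→0
  Δ3: v:0→1, p:1→0
  Δ4: y:0→1
  (4Δ to stable)
t=1 Δ0: clk=1 z=0 r=1 n0=0 u=0 v=1 p=0 q=0 x=1 y=1
  Δ1: clk:1→0
  (1Δ to stable)
t=2 Δ0: clk=0 z=0 r=1 n0=0 u=0 v=1 p=0 q=0 x=1 y=1
  Δ1: clk:0→1
  Δ2: z:0→1
  Δ3: v:1→0, p:0→1
  Δ4: y:1→0
  (4Δ to stable)
t=3 Δ0: clk=1 z=1 r=1 n0=0 u=0 v=0 p=1 q=0 x=1 y=0
  Δ1: clk:1→0
  (1Δ to stable)
t=4 Δ0: clk=0 z=1 r=1 n0=0 u=0 v=0 p=1 q=0 x=1 y=0
  Δ1: clk:0→1
  Δ2: z:1→0
  Δ3: v:0→1, p:1→0
  Δ4: y:0→1
  (4Δ to stable)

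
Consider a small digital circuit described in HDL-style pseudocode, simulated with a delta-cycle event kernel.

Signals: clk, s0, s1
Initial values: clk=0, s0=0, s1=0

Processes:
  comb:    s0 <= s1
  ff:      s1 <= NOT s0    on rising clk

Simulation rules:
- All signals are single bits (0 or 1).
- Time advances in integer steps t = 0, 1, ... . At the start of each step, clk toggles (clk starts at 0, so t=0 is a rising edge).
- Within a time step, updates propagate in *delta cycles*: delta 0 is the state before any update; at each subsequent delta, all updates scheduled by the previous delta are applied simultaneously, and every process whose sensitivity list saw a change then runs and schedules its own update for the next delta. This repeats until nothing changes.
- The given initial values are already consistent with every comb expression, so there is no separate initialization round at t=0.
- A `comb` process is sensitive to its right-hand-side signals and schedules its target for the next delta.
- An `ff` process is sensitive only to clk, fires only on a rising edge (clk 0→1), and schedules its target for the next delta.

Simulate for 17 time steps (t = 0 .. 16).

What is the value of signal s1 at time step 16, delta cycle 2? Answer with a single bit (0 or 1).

1

t0.Δ0 s0=0 s1=0 clk=0
t0.Δ1 s0=0 s1=0 clk=1
t0.Δ2 s0=0 s1=1 clk=1
t0.Δ3 s0=1 s1=1 clk=1
t1.Δ0 s0=1 s1=1 clk=1
t1.Δ1 s0=1 s1=1 clk=0
t2.Δ0 s0=1 s1=1 clk=0
t2.Δ1 s0=1 s1=1 clk=1
t2.Δ2 s0=1 s1=0 clk=1
t2.Δ3 s0=0 s1=0 clk=1
t3.Δ0 s0=0 s1=0 clk=1
t3.Δ1 s0=0 s1=0 clk=0
t4.Δ0 s0=0 s1=0 clk=0
t4.Δ1 s0=0 s1=0 clk=1
t4.Δ2 s0=0 s1=1 clk=1
t4.Δ3 s0=1 s1=1 clk=1
t5.Δ0 s0=1 s1=1 clk=1
t5.Δ1 s0=1 s1=1 clk=0
t6.Δ0 s0=1 s1=1 clk=0
t6.Δ1 s0=1 s1=1 clk=1
t6.Δ2 s0=1 s1=0 clk=1
t6.Δ3 s0=0 s1=0 clk=1
t7.Δ0 s0=0 s1=0 clk=1
t7.Δ1 s0=0 s1=0 clk=0
t8.Δ0 s0=0 s1=0 clk=0
t8.Δ1 s0=0 s1=0 clk=1
t8.Δ2 s0=0 s1=1 clk=1
t8.Δ3 s0=1 s1=1 clk=1
t9.Δ0 s0=1 s1=1 clk=1
t9.Δ1 s0=1 s1=1 clk=0
t10.Δ0 s0=1 s1=1 clk=0
t10.Δ1 s0=1 s1=1 clk=1
t10.Δ2 s0=1 s1=0 clk=1
t10.Δ3 s0=0 s1=0 clk=1
t11.Δ0 s0=0 s1=0 clk=1
t11.Δ1 s0=0 s1=0 clk=0
t12.Δ0 s0=0 s1=0 clk=0
t12.Δ1 s0=0 s1=0 clk=1
t12.Δ2 s0=0 s1=1 clk=1
t12.Δ3 s0=1 s1=1 clk=1
t13.Δ0 s0=1 s1=1 clk=1
t13.Δ1 s0=1 s1=1 clk=0
t14.Δ0 s0=1 s1=1 clk=0
t14.Δ1 s0=1 s1=1 clk=1
t14.Δ2 s0=1 s1=0 clk=1
t14.Δ3 s0=0 s1=0 clk=1
t15.Δ0 s0=0 s1=0 clk=1
t15.Δ1 s0=0 s1=0 clk=0
t16.Δ0 s0=0 s1=0 clk=0
t16.Δ1 s0=0 s1=0 clk=1
t16.Δ2 s0=0 s1=1 clk=1
t16.Δ3 s0=1 s1=1 clk=1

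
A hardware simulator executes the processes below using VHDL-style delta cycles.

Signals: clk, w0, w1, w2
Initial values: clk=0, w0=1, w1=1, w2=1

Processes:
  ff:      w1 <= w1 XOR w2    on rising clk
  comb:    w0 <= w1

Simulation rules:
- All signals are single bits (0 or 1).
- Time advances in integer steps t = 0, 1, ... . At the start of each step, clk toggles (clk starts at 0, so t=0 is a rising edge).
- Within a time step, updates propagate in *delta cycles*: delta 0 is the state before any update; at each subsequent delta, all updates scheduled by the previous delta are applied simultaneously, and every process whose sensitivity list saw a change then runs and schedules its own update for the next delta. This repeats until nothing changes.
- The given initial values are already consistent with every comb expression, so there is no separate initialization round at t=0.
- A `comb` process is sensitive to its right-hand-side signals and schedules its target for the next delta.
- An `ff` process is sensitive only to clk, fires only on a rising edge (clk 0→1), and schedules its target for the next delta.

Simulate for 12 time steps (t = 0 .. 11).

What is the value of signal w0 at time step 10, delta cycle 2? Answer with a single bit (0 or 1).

[bits: w1,w2,w0,clk]
t=0: Δ0=1110 Δ1=1111 Δ2=0111 Δ3=0101 | 3Δ
t=1: Δ0=0101 Δ1=0100 | 1Δ
t=2: Δ0=0100 Δ1=0101 Δ2=1101 Δ3=1111 | 3Δ
t=3: Δ0=1111 Δ1=1110 | 1Δ
t=4: Δ0=1110 Δ1=1111 Δ2=0111 Δ3=0101 | 3Δ
t=5: Δ0=0101 Δ1=0100 | 1Δ
t=6: Δ0=0100 Δ1=0101 Δ2=1101 Δ3=1111 | 3Δ
t=7: Δ0=1111 Δ1=1110 | 1Δ
t=8: Δ0=1110 Δ1=1111 Δ2=0111 Δ3=0101 | 3Δ
t=9: Δ0=0101 Δ1=0100 | 1Δ
t=10: Δ0=0100 Δ1=0101 Δ2=1101 Δ3=1111 | 3Δ
t=11: Δ0=1111 Δ1=1110 | 1Δ

0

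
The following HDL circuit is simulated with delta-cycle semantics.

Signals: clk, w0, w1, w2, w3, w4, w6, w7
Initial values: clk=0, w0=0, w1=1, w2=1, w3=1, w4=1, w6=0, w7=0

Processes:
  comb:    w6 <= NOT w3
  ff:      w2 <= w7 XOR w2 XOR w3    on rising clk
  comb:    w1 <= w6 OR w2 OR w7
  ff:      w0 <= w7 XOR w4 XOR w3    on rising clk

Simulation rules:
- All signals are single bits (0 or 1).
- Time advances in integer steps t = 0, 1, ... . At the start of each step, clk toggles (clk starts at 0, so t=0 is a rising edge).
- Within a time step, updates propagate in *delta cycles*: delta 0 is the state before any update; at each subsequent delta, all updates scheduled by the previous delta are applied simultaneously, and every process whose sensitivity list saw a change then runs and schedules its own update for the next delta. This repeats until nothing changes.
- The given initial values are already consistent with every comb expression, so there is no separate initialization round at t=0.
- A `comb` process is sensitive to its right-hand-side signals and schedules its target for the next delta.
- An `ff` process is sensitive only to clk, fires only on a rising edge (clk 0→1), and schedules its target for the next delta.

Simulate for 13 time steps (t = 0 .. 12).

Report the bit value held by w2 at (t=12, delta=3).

0

t0.Δ0 w0=0 w1=1 w7=0 w4=1 w6=0 clk=0 w2=1 w3=1
t0.Δ1 w0=0 w1=1 w7=0 w4=1 w6=0 clk=1 w2=1 w3=1
t0.Δ2 w0=0 w1=1 w7=0 w4=1 w6=0 clk=1 w2=0 w3=1
t0.Δ3 w0=0 w1=0 w7=0 w4=1 w6=0 clk=1 w2=0 w3=1
t1.Δ0 w0=0 w1=0 w7=0 w4=1 w6=0 clk=1 w2=0 w3=1
t1.Δ1 w0=0 w1=0 w7=0 w4=1 w6=0 clk=0 w2=0 w3=1
t2.Δ0 w0=0 w1=0 w7=0 w4=1 w6=0 clk=0 w2=0 w3=1
t2.Δ1 w0=0 w1=0 w7=0 w4=1 w6=0 clk=1 w2=0 w3=1
t2.Δ2 w0=0 w1=0 w7=0 w4=1 w6=0 clk=1 w2=1 w3=1
t2.Δ3 w0=0 w1=1 w7=0 w4=1 w6=0 clk=1 w2=1 w3=1
t3.Δ0 w0=0 w1=1 w7=0 w4=1 w6=0 clk=1 w2=1 w3=1
t3.Δ1 w0=0 w1=1 w7=0 w4=1 w6=0 clk=0 w2=1 w3=1
t4.Δ0 w0=0 w1=1 w7=0 w4=1 w6=0 clk=0 w2=1 w3=1
t4.Δ1 w0=0 w1=1 w7=0 w4=1 w6=0 clk=1 w2=1 w3=1
t4.Δ2 w0=0 w1=1 w7=0 w4=1 w6=0 clk=1 w2=0 w3=1
t4.Δ3 w0=0 w1=0 w7=0 w4=1 w6=0 clk=1 w2=0 w3=1
t5.Δ0 w0=0 w1=0 w7=0 w4=1 w6=0 clk=1 w2=0 w3=1
t5.Δ1 w0=0 w1=0 w7=0 w4=1 w6=0 clk=0 w2=0 w3=1
t6.Δ0 w0=0 w1=0 w7=0 w4=1 w6=0 clk=0 w2=0 w3=1
t6.Δ1 w0=0 w1=0 w7=0 w4=1 w6=0 clk=1 w2=0 w3=1
t6.Δ2 w0=0 w1=0 w7=0 w4=1 w6=0 clk=1 w2=1 w3=1
t6.Δ3 w0=0 w1=1 w7=0 w4=1 w6=0 clk=1 w2=1 w3=1
t7.Δ0 w0=0 w1=1 w7=0 w4=1 w6=0 clk=1 w2=1 w3=1
t7.Δ1 w0=0 w1=1 w7=0 w4=1 w6=0 clk=0 w2=1 w3=1
t8.Δ0 w0=0 w1=1 w7=0 w4=1 w6=0 clk=0 w2=1 w3=1
t8.Δ1 w0=0 w1=1 w7=0 w4=1 w6=0 clk=1 w2=1 w3=1
t8.Δ2 w0=0 w1=1 w7=0 w4=1 w6=0 clk=1 w2=0 w3=1
t8.Δ3 w0=0 w1=0 w7=0 w4=1 w6=0 clk=1 w2=0 w3=1
t9.Δ0 w0=0 w1=0 w7=0 w4=1 w6=0 clk=1 w2=0 w3=1
t9.Δ1 w0=0 w1=0 w7=0 w4=1 w6=0 clk=0 w2=0 w3=1
t10.Δ0 w0=0 w1=0 w7=0 w4=1 w6=0 clk=0 w2=0 w3=1
t10.Δ1 w0=0 w1=0 w7=0 w4=1 w6=0 clk=1 w2=0 w3=1
t10.Δ2 w0=0 w1=0 w7=0 w4=1 w6=0 clk=1 w2=1 w3=1
t10.Δ3 w0=0 w1=1 w7=0 w4=1 w6=0 clk=1 w2=1 w3=1
t11.Δ0 w0=0 w1=1 w7=0 w4=1 w6=0 clk=1 w2=1 w3=1
t11.Δ1 w0=0 w1=1 w7=0 w4=1 w6=0 clk=0 w2=1 w3=1
t12.Δ0 w0=0 w1=1 w7=0 w4=1 w6=0 clk=0 w2=1 w3=1
t12.Δ1 w0=0 w1=1 w7=0 w4=1 w6=0 clk=1 w2=1 w3=1
t12.Δ2 w0=0 w1=1 w7=0 w4=1 w6=0 clk=1 w2=0 w3=1
t12.Δ3 w0=0 w1=0 w7=0 w4=1 w6=0 clk=1 w2=0 w3=1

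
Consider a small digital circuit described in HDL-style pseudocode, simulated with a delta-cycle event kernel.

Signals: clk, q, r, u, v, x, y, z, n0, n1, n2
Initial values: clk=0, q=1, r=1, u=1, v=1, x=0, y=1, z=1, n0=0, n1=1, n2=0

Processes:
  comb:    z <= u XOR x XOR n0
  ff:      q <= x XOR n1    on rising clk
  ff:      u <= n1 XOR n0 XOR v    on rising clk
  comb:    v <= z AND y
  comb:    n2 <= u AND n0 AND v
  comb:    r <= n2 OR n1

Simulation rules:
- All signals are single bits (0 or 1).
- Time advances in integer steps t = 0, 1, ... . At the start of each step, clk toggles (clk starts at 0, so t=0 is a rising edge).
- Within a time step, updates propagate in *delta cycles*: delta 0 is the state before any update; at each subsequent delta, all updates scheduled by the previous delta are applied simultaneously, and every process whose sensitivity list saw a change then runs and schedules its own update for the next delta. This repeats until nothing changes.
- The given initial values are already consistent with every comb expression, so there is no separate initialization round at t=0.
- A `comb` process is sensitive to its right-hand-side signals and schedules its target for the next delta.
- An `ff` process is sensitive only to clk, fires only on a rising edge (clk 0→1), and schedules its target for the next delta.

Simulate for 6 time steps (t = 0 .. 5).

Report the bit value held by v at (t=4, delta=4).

[bits: q,u,z,y,r,x,n2,clk,n1,v,n0]
t=0: Δ0=11111000110 Δ1=11111001110 Δ2=10111001110 Δ3=10011001110 Δ4=10011001100 | 4Δ
t=1: Δ0=10011001100 Δ1=10011000100 | 1Δ
t=2: Δ0=10011000100 Δ1=10011001100 Δ2=11011001100 Δ3=11111001100 Δ4=11111001110 | 4Δ
t=3: Δ0=11111001110 Δ1=11111000110 | 1Δ
t=4: Δ0=11111000110 Δ1=11111001110 Δ2=10111001110 Δ3=10011001110 Δ4=10011001100 | 4Δ
t=5: Δ0=10011001100 Δ1=10011000100 | 1Δ

0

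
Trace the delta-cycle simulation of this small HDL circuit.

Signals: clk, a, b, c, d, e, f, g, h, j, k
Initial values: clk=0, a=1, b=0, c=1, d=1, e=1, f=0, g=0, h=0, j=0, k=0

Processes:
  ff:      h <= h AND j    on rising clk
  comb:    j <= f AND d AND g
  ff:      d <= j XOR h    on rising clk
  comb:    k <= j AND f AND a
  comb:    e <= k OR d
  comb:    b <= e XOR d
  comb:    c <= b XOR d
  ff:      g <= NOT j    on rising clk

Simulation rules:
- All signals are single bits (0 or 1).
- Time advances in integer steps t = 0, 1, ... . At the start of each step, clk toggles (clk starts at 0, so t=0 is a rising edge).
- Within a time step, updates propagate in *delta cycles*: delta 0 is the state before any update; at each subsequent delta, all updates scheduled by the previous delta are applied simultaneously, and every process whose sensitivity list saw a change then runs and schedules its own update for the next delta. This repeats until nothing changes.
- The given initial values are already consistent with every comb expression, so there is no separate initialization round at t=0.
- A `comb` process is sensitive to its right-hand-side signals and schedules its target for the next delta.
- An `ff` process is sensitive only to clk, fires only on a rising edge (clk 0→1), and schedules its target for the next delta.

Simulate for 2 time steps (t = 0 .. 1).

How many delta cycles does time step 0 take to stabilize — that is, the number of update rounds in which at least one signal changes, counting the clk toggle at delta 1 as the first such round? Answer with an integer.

t=0 Δ0: f=0 d=1 clk=0 c=1 g=0 h=0 e=1 j=0 k=0 b=0 a=1
  Δ1: clk:0→1
  Δ2: d:1→0, g:0→1
  Δ3: c:1→0, e:1→0, b:0→1
  Δ4: c:0→1, b:1→0
  Δ5: c:1→0
  (5Δ to stable)
t=1 Δ0: f=0 d=0 clk=1 c=0 g=1 h=0 e=0 j=0 k=0 b=0 a=1
  Δ1: clk:1→0
  (1Δ to stable)

5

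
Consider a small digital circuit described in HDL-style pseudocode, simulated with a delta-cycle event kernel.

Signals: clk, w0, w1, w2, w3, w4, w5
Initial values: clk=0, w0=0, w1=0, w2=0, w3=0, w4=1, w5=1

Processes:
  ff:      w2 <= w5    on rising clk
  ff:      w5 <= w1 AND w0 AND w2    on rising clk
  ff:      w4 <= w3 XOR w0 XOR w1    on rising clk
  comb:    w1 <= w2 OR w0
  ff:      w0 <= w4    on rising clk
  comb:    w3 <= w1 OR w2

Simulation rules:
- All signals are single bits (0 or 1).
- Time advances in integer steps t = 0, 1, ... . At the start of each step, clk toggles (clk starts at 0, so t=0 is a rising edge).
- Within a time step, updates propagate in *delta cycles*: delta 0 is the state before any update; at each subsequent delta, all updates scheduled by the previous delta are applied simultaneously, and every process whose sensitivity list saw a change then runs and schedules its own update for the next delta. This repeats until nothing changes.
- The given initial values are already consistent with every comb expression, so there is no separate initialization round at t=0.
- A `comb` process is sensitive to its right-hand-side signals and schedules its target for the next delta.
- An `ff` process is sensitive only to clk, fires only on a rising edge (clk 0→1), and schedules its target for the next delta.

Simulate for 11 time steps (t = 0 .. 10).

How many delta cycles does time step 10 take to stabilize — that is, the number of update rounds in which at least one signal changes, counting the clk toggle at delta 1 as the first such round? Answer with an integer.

4

t=0 Δ0: w3=0 w2=0 clk=0 w0=0 w5=1 w4=1 w1=0
  Δ1: clk:0→1
  Δ2: w2:0→1, w0:0→1, w5:1→0, w4:1→0
  Δ3: w3:0→1, w1:0→1
  (3Δ to stable)
t=1 Δ0: w3=1 w2=1 clk=1 w0=1 w5=0 w4=0 w1=1
  Δ1: clk:1→0
  (1Δ to stable)
t=2 Δ0: w3=1 w2=1 clk=0 w0=1 w5=0 w4=0 w1=1
  Δ1: clk:0→1
  Δ2: w2:1→0, w0:1→0, w5:0→1, w4:0→1
  Δ3: w1:1→0
  Δ4: w3:1→0
  (4Δ to stable)
t=3 Δ0: w3=0 w2=0 clk=1 w0=0 w5=1 w4=1 w1=0
  Δ1: clk:1→0
  (1Δ to stable)
t=4 Δ0: w3=0 w2=0 clk=0 w0=0 w5=1 w4=1 w1=0
  Δ1: clk:0→1
  Δ2: w2:0→1, w0:0→1, w5:1→0, w4:1→0
  Δ3: w3:0→1, w1:0→1
  (3Δ to stable)
t=5 Δ0: w3=1 w2=1 clk=1 w0=1 w5=0 w4=0 w1=1
  Δ1: clk:1→0
  (1Δ to stable)
t=6 Δ0: w3=1 w2=1 clk=0 w0=1 w5=0 w4=0 w1=1
  Δ1: clk:0→1
  Δ2: w2:1→0, w0:1→0, w5:0→1, w4:0→1
  Δ3: w1:1→0
  Δ4: w3:1→0
  (4Δ to stable)
t=7 Δ0: w3=0 w2=0 clk=1 w0=0 w5=1 w4=1 w1=0
  Δ1: clk:1→0
  (1Δ to stable)
t=8 Δ0: w3=0 w2=0 clk=0 w0=0 w5=1 w4=1 w1=0
  Δ1: clk:0→1
  Δ2: w2:0→1, w0:0→1, w5:1→0, w4:1→0
  Δ3: w3:0→1, w1:0→1
  (3Δ to stable)
t=9 Δ0: w3=1 w2=1 clk=1 w0=1 w5=0 w4=0 w1=1
  Δ1: clk:1→0
  (1Δ to stable)
t=10 Δ0: w3=1 w2=1 clk=0 w0=1 w5=0 w4=0 w1=1
  Δ1: clk:0→1
  Δ2: w2:1→0, w0:1→0, w5:0→1, w4:0→1
  Δ3: w1:1→0
  Δ4: w3:1→0
  (4Δ to stable)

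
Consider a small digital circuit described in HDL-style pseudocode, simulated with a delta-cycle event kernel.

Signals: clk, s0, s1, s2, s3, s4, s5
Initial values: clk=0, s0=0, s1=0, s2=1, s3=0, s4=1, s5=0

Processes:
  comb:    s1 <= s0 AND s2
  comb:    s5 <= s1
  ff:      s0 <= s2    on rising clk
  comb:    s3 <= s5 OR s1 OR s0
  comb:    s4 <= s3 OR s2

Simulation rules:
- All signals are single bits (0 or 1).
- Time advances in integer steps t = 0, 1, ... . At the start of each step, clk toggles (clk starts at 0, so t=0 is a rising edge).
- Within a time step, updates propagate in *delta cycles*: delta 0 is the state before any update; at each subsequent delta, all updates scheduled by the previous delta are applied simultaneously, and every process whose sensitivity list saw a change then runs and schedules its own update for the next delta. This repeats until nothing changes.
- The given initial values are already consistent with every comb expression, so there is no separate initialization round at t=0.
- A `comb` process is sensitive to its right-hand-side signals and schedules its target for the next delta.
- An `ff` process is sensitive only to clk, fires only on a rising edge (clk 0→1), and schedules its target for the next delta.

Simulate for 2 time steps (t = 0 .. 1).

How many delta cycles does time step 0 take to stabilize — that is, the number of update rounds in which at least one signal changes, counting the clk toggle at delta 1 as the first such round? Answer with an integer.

t0.Δ0 s1=0 s2=1 s4=1 clk=0 s5=0 s3=0 s0=0
t0.Δ1 s1=0 s2=1 s4=1 clk=1 s5=0 s3=0 s0=0
t0.Δ2 s1=0 s2=1 s4=1 clk=1 s5=0 s3=0 s0=1
t0.Δ3 s1=1 s2=1 s4=1 clk=1 s5=0 s3=1 s0=1
t0.Δ4 s1=1 s2=1 s4=1 clk=1 s5=1 s3=1 s0=1
t1.Δ0 s1=1 s2=1 s4=1 clk=1 s5=1 s3=1 s0=1
t1.Δ1 s1=1 s2=1 s4=1 clk=0 s5=1 s3=1 s0=1

4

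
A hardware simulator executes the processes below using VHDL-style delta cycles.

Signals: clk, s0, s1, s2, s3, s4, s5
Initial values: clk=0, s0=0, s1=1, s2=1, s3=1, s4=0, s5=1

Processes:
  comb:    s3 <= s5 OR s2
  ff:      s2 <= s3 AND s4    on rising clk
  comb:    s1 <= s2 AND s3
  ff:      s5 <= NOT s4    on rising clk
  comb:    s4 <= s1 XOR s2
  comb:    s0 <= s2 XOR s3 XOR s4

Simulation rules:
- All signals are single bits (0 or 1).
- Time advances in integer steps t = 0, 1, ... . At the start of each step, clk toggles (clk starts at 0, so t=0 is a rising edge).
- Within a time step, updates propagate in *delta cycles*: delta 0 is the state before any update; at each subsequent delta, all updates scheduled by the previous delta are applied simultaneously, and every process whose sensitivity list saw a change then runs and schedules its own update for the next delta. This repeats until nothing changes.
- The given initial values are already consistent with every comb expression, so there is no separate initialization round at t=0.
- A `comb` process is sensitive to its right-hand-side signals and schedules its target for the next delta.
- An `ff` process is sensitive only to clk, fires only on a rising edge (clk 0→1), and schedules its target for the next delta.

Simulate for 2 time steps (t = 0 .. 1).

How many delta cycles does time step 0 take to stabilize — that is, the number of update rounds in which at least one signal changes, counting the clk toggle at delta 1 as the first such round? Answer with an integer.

t=0 Δ0: s0=0 s5=1 s3=1 s1=1 clk=0 s2=1 s4=0
  Δ1: clk:0→1
  Δ2: s2:1→0
  Δ3: s0:0→1, s1:1→0, s4:0→1
  Δ4: s0:1→0, s4:1→0
  Δ5: s0:0→1
  (5Δ to stable)
t=1 Δ0: s0=1 s5=1 s3=1 s1=0 clk=1 s2=0 s4=0
  Δ1: clk:1→0
  (1Δ to stable)

5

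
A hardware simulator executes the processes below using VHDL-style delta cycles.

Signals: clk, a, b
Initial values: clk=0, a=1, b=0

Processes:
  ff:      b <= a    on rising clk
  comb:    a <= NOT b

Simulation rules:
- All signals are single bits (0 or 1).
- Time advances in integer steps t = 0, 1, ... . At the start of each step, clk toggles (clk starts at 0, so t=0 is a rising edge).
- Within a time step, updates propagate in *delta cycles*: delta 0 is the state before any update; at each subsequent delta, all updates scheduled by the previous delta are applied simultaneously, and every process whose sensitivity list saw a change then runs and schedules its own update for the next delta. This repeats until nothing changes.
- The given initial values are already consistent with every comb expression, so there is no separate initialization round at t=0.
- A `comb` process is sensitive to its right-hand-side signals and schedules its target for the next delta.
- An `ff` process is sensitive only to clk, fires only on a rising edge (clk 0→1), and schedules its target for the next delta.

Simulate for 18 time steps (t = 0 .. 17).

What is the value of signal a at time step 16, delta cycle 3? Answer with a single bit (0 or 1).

0

[bits: a,clk,b]
t=0: Δ0=100 Δ1=110 Δ2=111 Δ3=011 | 3Δ
t=1: Δ0=011 Δ1=001 | 1Δ
t=2: Δ0=001 Δ1=011 Δ2=010 Δ3=110 | 3Δ
t=3: Δ0=110 Δ1=100 | 1Δ
t=4: Δ0=100 Δ1=110 Δ2=111 Δ3=011 | 3Δ
t=5: Δ0=011 Δ1=001 | 1Δ
t=6: Δ0=001 Δ1=011 Δ2=010 Δ3=110 | 3Δ
t=7: Δ0=110 Δ1=100 | 1Δ
t=8: Δ0=100 Δ1=110 Δ2=111 Δ3=011 | 3Δ
t=9: Δ0=011 Δ1=001 | 1Δ
t=10: Δ0=001 Δ1=011 Δ2=010 Δ3=110 | 3Δ
t=11: Δ0=110 Δ1=100 | 1Δ
t=12: Δ0=100 Δ1=110 Δ2=111 Δ3=011 | 3Δ
t=13: Δ0=011 Δ1=001 | 1Δ
t=14: Δ0=001 Δ1=011 Δ2=010 Δ3=110 | 3Δ
t=15: Δ0=110 Δ1=100 | 1Δ
t=16: Δ0=100 Δ1=110 Δ2=111 Δ3=011 | 3Δ
t=17: Δ0=011 Δ1=001 | 1Δ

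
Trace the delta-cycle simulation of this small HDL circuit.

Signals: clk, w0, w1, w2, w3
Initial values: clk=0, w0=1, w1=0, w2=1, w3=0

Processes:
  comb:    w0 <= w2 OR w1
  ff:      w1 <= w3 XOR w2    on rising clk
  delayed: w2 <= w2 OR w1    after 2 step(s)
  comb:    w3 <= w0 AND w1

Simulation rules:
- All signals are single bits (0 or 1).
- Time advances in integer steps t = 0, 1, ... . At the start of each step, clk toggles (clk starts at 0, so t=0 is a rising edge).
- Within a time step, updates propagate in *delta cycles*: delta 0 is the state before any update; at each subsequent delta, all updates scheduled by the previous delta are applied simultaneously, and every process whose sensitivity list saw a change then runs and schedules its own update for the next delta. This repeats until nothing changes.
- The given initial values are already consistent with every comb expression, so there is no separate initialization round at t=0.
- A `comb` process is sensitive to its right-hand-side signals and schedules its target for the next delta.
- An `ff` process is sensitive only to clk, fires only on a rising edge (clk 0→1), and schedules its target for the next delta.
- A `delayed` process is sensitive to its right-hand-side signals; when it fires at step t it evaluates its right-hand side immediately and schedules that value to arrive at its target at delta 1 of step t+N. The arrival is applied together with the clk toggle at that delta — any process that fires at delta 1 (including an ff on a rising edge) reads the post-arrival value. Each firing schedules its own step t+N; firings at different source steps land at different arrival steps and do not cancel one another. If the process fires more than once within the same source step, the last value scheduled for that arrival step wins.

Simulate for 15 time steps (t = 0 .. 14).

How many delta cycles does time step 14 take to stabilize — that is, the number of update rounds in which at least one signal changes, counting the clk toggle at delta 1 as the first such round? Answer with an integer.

3

t0.Δ0 w1=0 w0=1 w2=1 w3=0 clk=0
t0.Δ1 w1=0 w0=1 w2=1 w3=0 clk=1
t0.Δ2 w1=1 w0=1 w2=1 w3=0 clk=1
t0.Δ3 w1=1 w0=1 w2=1 w3=1 clk=1
t1.Δ0 w1=1 w0=1 w2=1 w3=1 clk=1
t1.Δ1 w1=1 w0=1 w2=1 w3=1 clk=0
t2.Δ0 w1=1 w0=1 w2=1 w3=1 clk=0
t2.Δ1 w1=1 w0=1 w2=1 w3=1 clk=1
t2.Δ2 w1=0 w0=1 w2=1 w3=1 clk=1
t2.Δ3 w1=0 w0=1 w2=1 w3=0 clk=1
t3.Δ0 w1=0 w0=1 w2=1 w3=0 clk=1
t3.Δ1 w1=0 w0=1 w2=1 w3=0 clk=0
t4.Δ0 w1=0 w0=1 w2=1 w3=0 clk=0
t4.Δ1 w1=0 w0=1 w2=1 w3=0 clk=1
t4.Δ2 w1=1 w0=1 w2=1 w3=0 clk=1
t4.Δ3 w1=1 w0=1 w2=1 w3=1 clk=1
t5.Δ0 w1=1 w0=1 w2=1 w3=1 clk=1
t5.Δ1 w1=1 w0=1 w2=1 w3=1 clk=0
t6.Δ0 w1=1 w0=1 w2=1 w3=1 clk=0
t6.Δ1 w1=1 w0=1 w2=1 w3=1 clk=1
t6.Δ2 w1=0 w0=1 w2=1 w3=1 clk=1
t6.Δ3 w1=0 w0=1 w2=1 w3=0 clk=1
t7.Δ0 w1=0 w0=1 w2=1 w3=0 clk=1
t7.Δ1 w1=0 w0=1 w2=1 w3=0 clk=0
t8.Δ0 w1=0 w0=1 w2=1 w3=0 clk=0
t8.Δ1 w1=0 w0=1 w2=1 w3=0 clk=1
t8.Δ2 w1=1 w0=1 w2=1 w3=0 clk=1
t8.Δ3 w1=1 w0=1 w2=1 w3=1 clk=1
t9.Δ0 w1=1 w0=1 w2=1 w3=1 clk=1
t9.Δ1 w1=1 w0=1 w2=1 w3=1 clk=0
t10.Δ0 w1=1 w0=1 w2=1 w3=1 clk=0
t10.Δ1 w1=1 w0=1 w2=1 w3=1 clk=1
t10.Δ2 w1=0 w0=1 w2=1 w3=1 clk=1
t10.Δ3 w1=0 w0=1 w2=1 w3=0 clk=1
t11.Δ0 w1=0 w0=1 w2=1 w3=0 clk=1
t11.Δ1 w1=0 w0=1 w2=1 w3=0 clk=0
t12.Δ0 w1=0 w0=1 w2=1 w3=0 clk=0
t12.Δ1 w1=0 w0=1 w2=1 w3=0 clk=1
t12.Δ2 w1=1 w0=1 w2=1 w3=0 clk=1
t12.Δ3 w1=1 w0=1 w2=1 w3=1 clk=1
t13.Δ0 w1=1 w0=1 w2=1 w3=1 clk=1
t13.Δ1 w1=1 w0=1 w2=1 w3=1 clk=0
t14.Δ0 w1=1 w0=1 w2=1 w3=1 clk=0
t14.Δ1 w1=1 w0=1 w2=1 w3=1 clk=1
t14.Δ2 w1=0 w0=1 w2=1 w3=1 clk=1
t14.Δ3 w1=0 w0=1 w2=1 w3=0 clk=1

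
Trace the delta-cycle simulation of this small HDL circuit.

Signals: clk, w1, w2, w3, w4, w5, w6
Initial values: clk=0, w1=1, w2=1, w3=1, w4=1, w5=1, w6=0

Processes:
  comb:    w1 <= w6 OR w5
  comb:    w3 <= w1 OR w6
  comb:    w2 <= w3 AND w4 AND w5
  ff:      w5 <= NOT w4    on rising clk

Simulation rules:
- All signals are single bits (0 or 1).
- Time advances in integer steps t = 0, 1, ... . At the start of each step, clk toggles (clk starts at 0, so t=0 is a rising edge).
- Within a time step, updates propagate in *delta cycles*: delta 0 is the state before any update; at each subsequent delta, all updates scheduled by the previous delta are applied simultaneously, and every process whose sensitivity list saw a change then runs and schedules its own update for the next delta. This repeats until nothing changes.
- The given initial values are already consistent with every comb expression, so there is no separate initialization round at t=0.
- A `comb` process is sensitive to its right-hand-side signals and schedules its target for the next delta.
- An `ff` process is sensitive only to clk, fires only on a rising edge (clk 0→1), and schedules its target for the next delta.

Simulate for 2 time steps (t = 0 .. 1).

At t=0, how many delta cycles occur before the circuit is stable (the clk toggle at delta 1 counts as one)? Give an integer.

4

t0.Δ0 clk=0 w5=1 w4=1 w3=1 w6=0 w2=1 w1=1
t0.Δ1 clk=1 w5=1 w4=1 w3=1 w6=0 w2=1 w1=1
t0.Δ2 clk=1 w5=0 w4=1 w3=1 w6=0 w2=1 w1=1
t0.Δ3 clk=1 w5=0 w4=1 w3=1 w6=0 w2=0 w1=0
t0.Δ4 clk=1 w5=0 w4=1 w3=0 w6=0 w2=0 w1=0
t1.Δ0 clk=1 w5=0 w4=1 w3=0 w6=0 w2=0 w1=0
t1.Δ1 clk=0 w5=0 w4=1 w3=0 w6=0 w2=0 w1=0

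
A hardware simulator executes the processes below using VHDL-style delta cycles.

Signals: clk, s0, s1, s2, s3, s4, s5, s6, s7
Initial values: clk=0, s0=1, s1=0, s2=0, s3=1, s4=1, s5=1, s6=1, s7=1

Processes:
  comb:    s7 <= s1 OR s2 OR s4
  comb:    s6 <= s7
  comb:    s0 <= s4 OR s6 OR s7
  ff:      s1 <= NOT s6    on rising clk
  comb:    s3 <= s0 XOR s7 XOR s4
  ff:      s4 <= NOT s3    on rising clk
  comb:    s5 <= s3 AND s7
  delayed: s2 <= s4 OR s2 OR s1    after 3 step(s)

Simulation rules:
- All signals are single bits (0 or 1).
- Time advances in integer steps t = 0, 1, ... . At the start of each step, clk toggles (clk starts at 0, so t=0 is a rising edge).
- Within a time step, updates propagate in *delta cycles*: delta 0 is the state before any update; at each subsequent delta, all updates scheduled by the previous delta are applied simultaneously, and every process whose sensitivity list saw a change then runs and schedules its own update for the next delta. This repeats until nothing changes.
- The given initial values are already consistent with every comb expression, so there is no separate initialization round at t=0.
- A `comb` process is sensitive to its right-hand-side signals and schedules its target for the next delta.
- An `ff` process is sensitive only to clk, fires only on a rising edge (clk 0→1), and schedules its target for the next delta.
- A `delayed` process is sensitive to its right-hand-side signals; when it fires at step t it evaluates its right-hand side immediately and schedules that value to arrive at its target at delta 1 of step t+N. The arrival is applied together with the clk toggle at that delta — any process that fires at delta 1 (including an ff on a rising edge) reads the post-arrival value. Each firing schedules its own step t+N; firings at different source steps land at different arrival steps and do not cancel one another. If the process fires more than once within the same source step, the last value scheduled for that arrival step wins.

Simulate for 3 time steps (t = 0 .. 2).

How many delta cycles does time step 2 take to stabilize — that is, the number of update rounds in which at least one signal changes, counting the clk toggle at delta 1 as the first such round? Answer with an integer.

[bits: s5,s2,s7,s1,s3,s6,s4,clk,s0]
t=0: Δ0=101011101 Δ1=101011111 Δ2=101011011 Δ3=100001011 Δ4=000010011 Δ5=000010010 Δ6=000000010 | 6Δ
t=1: Δ0=000000010 Δ1=000000000 | 1Δ
t=2: Δ0=000000000 Δ1=000000010 Δ2=000100110 Δ3=001110111 Δ4=101111111 | 4Δ

4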